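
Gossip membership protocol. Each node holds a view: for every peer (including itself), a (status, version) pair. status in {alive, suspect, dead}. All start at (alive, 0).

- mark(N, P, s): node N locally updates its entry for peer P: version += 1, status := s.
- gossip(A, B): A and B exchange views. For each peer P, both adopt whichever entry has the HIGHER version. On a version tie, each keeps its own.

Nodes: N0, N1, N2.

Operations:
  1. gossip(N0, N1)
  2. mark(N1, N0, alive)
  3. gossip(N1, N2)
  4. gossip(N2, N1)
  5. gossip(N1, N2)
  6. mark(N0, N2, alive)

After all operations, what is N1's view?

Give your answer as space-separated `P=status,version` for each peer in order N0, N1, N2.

Op 1: gossip N0<->N1 -> N0.N0=(alive,v0) N0.N1=(alive,v0) N0.N2=(alive,v0) | N1.N0=(alive,v0) N1.N1=(alive,v0) N1.N2=(alive,v0)
Op 2: N1 marks N0=alive -> (alive,v1)
Op 3: gossip N1<->N2 -> N1.N0=(alive,v1) N1.N1=(alive,v0) N1.N2=(alive,v0) | N2.N0=(alive,v1) N2.N1=(alive,v0) N2.N2=(alive,v0)
Op 4: gossip N2<->N1 -> N2.N0=(alive,v1) N2.N1=(alive,v0) N2.N2=(alive,v0) | N1.N0=(alive,v1) N1.N1=(alive,v0) N1.N2=(alive,v0)
Op 5: gossip N1<->N2 -> N1.N0=(alive,v1) N1.N1=(alive,v0) N1.N2=(alive,v0) | N2.N0=(alive,v1) N2.N1=(alive,v0) N2.N2=(alive,v0)
Op 6: N0 marks N2=alive -> (alive,v1)

Answer: N0=alive,1 N1=alive,0 N2=alive,0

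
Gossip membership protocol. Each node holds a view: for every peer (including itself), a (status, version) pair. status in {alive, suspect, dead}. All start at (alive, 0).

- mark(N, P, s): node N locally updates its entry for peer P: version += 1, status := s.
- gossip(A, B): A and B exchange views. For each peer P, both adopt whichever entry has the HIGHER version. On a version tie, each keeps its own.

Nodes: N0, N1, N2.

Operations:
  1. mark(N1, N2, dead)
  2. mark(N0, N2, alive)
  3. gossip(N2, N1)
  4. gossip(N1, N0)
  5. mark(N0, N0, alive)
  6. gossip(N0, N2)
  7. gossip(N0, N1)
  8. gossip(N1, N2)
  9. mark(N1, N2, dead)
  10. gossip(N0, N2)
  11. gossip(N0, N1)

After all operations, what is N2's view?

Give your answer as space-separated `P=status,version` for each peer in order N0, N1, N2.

Op 1: N1 marks N2=dead -> (dead,v1)
Op 2: N0 marks N2=alive -> (alive,v1)
Op 3: gossip N2<->N1 -> N2.N0=(alive,v0) N2.N1=(alive,v0) N2.N2=(dead,v1) | N1.N0=(alive,v0) N1.N1=(alive,v0) N1.N2=(dead,v1)
Op 4: gossip N1<->N0 -> N1.N0=(alive,v0) N1.N1=(alive,v0) N1.N2=(dead,v1) | N0.N0=(alive,v0) N0.N1=(alive,v0) N0.N2=(alive,v1)
Op 5: N0 marks N0=alive -> (alive,v1)
Op 6: gossip N0<->N2 -> N0.N0=(alive,v1) N0.N1=(alive,v0) N0.N2=(alive,v1) | N2.N0=(alive,v1) N2.N1=(alive,v0) N2.N2=(dead,v1)
Op 7: gossip N0<->N1 -> N0.N0=(alive,v1) N0.N1=(alive,v0) N0.N2=(alive,v1) | N1.N0=(alive,v1) N1.N1=(alive,v0) N1.N2=(dead,v1)
Op 8: gossip N1<->N2 -> N1.N0=(alive,v1) N1.N1=(alive,v0) N1.N2=(dead,v1) | N2.N0=(alive,v1) N2.N1=(alive,v0) N2.N2=(dead,v1)
Op 9: N1 marks N2=dead -> (dead,v2)
Op 10: gossip N0<->N2 -> N0.N0=(alive,v1) N0.N1=(alive,v0) N0.N2=(alive,v1) | N2.N0=(alive,v1) N2.N1=(alive,v0) N2.N2=(dead,v1)
Op 11: gossip N0<->N1 -> N0.N0=(alive,v1) N0.N1=(alive,v0) N0.N2=(dead,v2) | N1.N0=(alive,v1) N1.N1=(alive,v0) N1.N2=(dead,v2)

Answer: N0=alive,1 N1=alive,0 N2=dead,1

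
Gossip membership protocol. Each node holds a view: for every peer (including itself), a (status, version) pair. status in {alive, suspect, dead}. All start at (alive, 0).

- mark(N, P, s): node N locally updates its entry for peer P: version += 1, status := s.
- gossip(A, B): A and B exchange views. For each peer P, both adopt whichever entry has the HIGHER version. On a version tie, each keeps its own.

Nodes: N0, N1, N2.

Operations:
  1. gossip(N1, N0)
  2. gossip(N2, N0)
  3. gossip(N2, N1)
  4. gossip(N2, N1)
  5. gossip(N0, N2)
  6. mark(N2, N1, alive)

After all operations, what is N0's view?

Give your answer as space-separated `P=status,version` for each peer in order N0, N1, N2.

Op 1: gossip N1<->N0 -> N1.N0=(alive,v0) N1.N1=(alive,v0) N1.N2=(alive,v0) | N0.N0=(alive,v0) N0.N1=(alive,v0) N0.N2=(alive,v0)
Op 2: gossip N2<->N0 -> N2.N0=(alive,v0) N2.N1=(alive,v0) N2.N2=(alive,v0) | N0.N0=(alive,v0) N0.N1=(alive,v0) N0.N2=(alive,v0)
Op 3: gossip N2<->N1 -> N2.N0=(alive,v0) N2.N1=(alive,v0) N2.N2=(alive,v0) | N1.N0=(alive,v0) N1.N1=(alive,v0) N1.N2=(alive,v0)
Op 4: gossip N2<->N1 -> N2.N0=(alive,v0) N2.N1=(alive,v0) N2.N2=(alive,v0) | N1.N0=(alive,v0) N1.N1=(alive,v0) N1.N2=(alive,v0)
Op 5: gossip N0<->N2 -> N0.N0=(alive,v0) N0.N1=(alive,v0) N0.N2=(alive,v0) | N2.N0=(alive,v0) N2.N1=(alive,v0) N2.N2=(alive,v0)
Op 6: N2 marks N1=alive -> (alive,v1)

Answer: N0=alive,0 N1=alive,0 N2=alive,0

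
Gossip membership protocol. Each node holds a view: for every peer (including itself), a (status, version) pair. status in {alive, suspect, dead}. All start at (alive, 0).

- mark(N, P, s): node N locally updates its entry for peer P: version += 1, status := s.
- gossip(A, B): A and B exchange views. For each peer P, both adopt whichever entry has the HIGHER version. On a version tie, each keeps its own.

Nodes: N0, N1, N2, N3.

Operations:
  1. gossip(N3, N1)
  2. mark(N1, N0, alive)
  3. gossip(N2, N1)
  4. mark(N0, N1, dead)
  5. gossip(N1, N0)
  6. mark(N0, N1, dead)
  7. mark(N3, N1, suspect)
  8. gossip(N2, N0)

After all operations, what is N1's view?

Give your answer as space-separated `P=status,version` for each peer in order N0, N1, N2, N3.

Op 1: gossip N3<->N1 -> N3.N0=(alive,v0) N3.N1=(alive,v0) N3.N2=(alive,v0) N3.N3=(alive,v0) | N1.N0=(alive,v0) N1.N1=(alive,v0) N1.N2=(alive,v0) N1.N3=(alive,v0)
Op 2: N1 marks N0=alive -> (alive,v1)
Op 3: gossip N2<->N1 -> N2.N0=(alive,v1) N2.N1=(alive,v0) N2.N2=(alive,v0) N2.N3=(alive,v0) | N1.N0=(alive,v1) N1.N1=(alive,v0) N1.N2=(alive,v0) N1.N3=(alive,v0)
Op 4: N0 marks N1=dead -> (dead,v1)
Op 5: gossip N1<->N0 -> N1.N0=(alive,v1) N1.N1=(dead,v1) N1.N2=(alive,v0) N1.N3=(alive,v0) | N0.N0=(alive,v1) N0.N1=(dead,v1) N0.N2=(alive,v0) N0.N3=(alive,v0)
Op 6: N0 marks N1=dead -> (dead,v2)
Op 7: N3 marks N1=suspect -> (suspect,v1)
Op 8: gossip N2<->N0 -> N2.N0=(alive,v1) N2.N1=(dead,v2) N2.N2=(alive,v0) N2.N3=(alive,v0) | N0.N0=(alive,v1) N0.N1=(dead,v2) N0.N2=(alive,v0) N0.N3=(alive,v0)

Answer: N0=alive,1 N1=dead,1 N2=alive,0 N3=alive,0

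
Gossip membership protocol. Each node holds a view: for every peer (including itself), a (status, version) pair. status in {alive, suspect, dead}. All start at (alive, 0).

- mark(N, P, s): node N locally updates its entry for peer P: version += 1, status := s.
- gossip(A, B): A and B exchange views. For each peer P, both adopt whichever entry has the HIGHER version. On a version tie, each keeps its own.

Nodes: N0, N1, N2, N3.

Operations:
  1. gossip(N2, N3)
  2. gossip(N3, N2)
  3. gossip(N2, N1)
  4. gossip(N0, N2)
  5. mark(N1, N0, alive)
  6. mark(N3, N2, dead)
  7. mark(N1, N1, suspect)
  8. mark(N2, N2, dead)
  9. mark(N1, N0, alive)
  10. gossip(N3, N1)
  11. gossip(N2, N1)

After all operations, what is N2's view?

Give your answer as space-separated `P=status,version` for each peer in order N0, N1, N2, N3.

Op 1: gossip N2<->N3 -> N2.N0=(alive,v0) N2.N1=(alive,v0) N2.N2=(alive,v0) N2.N3=(alive,v0) | N3.N0=(alive,v0) N3.N1=(alive,v0) N3.N2=(alive,v0) N3.N3=(alive,v0)
Op 2: gossip N3<->N2 -> N3.N0=(alive,v0) N3.N1=(alive,v0) N3.N2=(alive,v0) N3.N3=(alive,v0) | N2.N0=(alive,v0) N2.N1=(alive,v0) N2.N2=(alive,v0) N2.N3=(alive,v0)
Op 3: gossip N2<->N1 -> N2.N0=(alive,v0) N2.N1=(alive,v0) N2.N2=(alive,v0) N2.N3=(alive,v0) | N1.N0=(alive,v0) N1.N1=(alive,v0) N1.N2=(alive,v0) N1.N3=(alive,v0)
Op 4: gossip N0<->N2 -> N0.N0=(alive,v0) N0.N1=(alive,v0) N0.N2=(alive,v0) N0.N3=(alive,v0) | N2.N0=(alive,v0) N2.N1=(alive,v0) N2.N2=(alive,v0) N2.N3=(alive,v0)
Op 5: N1 marks N0=alive -> (alive,v1)
Op 6: N3 marks N2=dead -> (dead,v1)
Op 7: N1 marks N1=suspect -> (suspect,v1)
Op 8: N2 marks N2=dead -> (dead,v1)
Op 9: N1 marks N0=alive -> (alive,v2)
Op 10: gossip N3<->N1 -> N3.N0=(alive,v2) N3.N1=(suspect,v1) N3.N2=(dead,v1) N3.N3=(alive,v0) | N1.N0=(alive,v2) N1.N1=(suspect,v1) N1.N2=(dead,v1) N1.N3=(alive,v0)
Op 11: gossip N2<->N1 -> N2.N0=(alive,v2) N2.N1=(suspect,v1) N2.N2=(dead,v1) N2.N3=(alive,v0) | N1.N0=(alive,v2) N1.N1=(suspect,v1) N1.N2=(dead,v1) N1.N3=(alive,v0)

Answer: N0=alive,2 N1=suspect,1 N2=dead,1 N3=alive,0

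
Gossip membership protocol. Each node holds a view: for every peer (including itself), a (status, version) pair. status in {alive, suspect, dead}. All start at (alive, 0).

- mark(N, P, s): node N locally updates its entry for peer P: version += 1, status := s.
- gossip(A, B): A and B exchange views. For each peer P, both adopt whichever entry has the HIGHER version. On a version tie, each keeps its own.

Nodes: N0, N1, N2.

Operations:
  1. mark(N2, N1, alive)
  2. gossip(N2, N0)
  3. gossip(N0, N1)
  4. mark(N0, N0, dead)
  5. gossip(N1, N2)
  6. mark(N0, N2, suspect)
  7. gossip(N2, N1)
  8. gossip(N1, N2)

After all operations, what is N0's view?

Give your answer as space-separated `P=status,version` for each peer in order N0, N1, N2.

Answer: N0=dead,1 N1=alive,1 N2=suspect,1

Derivation:
Op 1: N2 marks N1=alive -> (alive,v1)
Op 2: gossip N2<->N0 -> N2.N0=(alive,v0) N2.N1=(alive,v1) N2.N2=(alive,v0) | N0.N0=(alive,v0) N0.N1=(alive,v1) N0.N2=(alive,v0)
Op 3: gossip N0<->N1 -> N0.N0=(alive,v0) N0.N1=(alive,v1) N0.N2=(alive,v0) | N1.N0=(alive,v0) N1.N1=(alive,v1) N1.N2=(alive,v0)
Op 4: N0 marks N0=dead -> (dead,v1)
Op 5: gossip N1<->N2 -> N1.N0=(alive,v0) N1.N1=(alive,v1) N1.N2=(alive,v0) | N2.N0=(alive,v0) N2.N1=(alive,v1) N2.N2=(alive,v0)
Op 6: N0 marks N2=suspect -> (suspect,v1)
Op 7: gossip N2<->N1 -> N2.N0=(alive,v0) N2.N1=(alive,v1) N2.N2=(alive,v0) | N1.N0=(alive,v0) N1.N1=(alive,v1) N1.N2=(alive,v0)
Op 8: gossip N1<->N2 -> N1.N0=(alive,v0) N1.N1=(alive,v1) N1.N2=(alive,v0) | N2.N0=(alive,v0) N2.N1=(alive,v1) N2.N2=(alive,v0)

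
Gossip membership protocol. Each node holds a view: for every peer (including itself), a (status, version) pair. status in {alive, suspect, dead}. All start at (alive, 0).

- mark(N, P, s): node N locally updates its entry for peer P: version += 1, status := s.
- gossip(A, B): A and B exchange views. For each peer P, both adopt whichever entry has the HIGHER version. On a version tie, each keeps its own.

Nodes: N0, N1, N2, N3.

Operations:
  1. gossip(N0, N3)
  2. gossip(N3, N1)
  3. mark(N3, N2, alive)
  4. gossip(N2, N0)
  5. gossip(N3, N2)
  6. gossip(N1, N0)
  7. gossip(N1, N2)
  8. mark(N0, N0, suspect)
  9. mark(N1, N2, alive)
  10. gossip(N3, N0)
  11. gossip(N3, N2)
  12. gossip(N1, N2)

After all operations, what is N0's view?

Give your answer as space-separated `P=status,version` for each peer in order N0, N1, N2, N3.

Answer: N0=suspect,1 N1=alive,0 N2=alive,1 N3=alive,0

Derivation:
Op 1: gossip N0<->N3 -> N0.N0=(alive,v0) N0.N1=(alive,v0) N0.N2=(alive,v0) N0.N3=(alive,v0) | N3.N0=(alive,v0) N3.N1=(alive,v0) N3.N2=(alive,v0) N3.N3=(alive,v0)
Op 2: gossip N3<->N1 -> N3.N0=(alive,v0) N3.N1=(alive,v0) N3.N2=(alive,v0) N3.N3=(alive,v0) | N1.N0=(alive,v0) N1.N1=(alive,v0) N1.N2=(alive,v0) N1.N3=(alive,v0)
Op 3: N3 marks N2=alive -> (alive,v1)
Op 4: gossip N2<->N0 -> N2.N0=(alive,v0) N2.N1=(alive,v0) N2.N2=(alive,v0) N2.N3=(alive,v0) | N0.N0=(alive,v0) N0.N1=(alive,v0) N0.N2=(alive,v0) N0.N3=(alive,v0)
Op 5: gossip N3<->N2 -> N3.N0=(alive,v0) N3.N1=(alive,v0) N3.N2=(alive,v1) N3.N3=(alive,v0) | N2.N0=(alive,v0) N2.N1=(alive,v0) N2.N2=(alive,v1) N2.N3=(alive,v0)
Op 6: gossip N1<->N0 -> N1.N0=(alive,v0) N1.N1=(alive,v0) N1.N2=(alive,v0) N1.N3=(alive,v0) | N0.N0=(alive,v0) N0.N1=(alive,v0) N0.N2=(alive,v0) N0.N3=(alive,v0)
Op 7: gossip N1<->N2 -> N1.N0=(alive,v0) N1.N1=(alive,v0) N1.N2=(alive,v1) N1.N3=(alive,v0) | N2.N0=(alive,v0) N2.N1=(alive,v0) N2.N2=(alive,v1) N2.N3=(alive,v0)
Op 8: N0 marks N0=suspect -> (suspect,v1)
Op 9: N1 marks N2=alive -> (alive,v2)
Op 10: gossip N3<->N0 -> N3.N0=(suspect,v1) N3.N1=(alive,v0) N3.N2=(alive,v1) N3.N3=(alive,v0) | N0.N0=(suspect,v1) N0.N1=(alive,v0) N0.N2=(alive,v1) N0.N3=(alive,v0)
Op 11: gossip N3<->N2 -> N3.N0=(suspect,v1) N3.N1=(alive,v0) N3.N2=(alive,v1) N3.N3=(alive,v0) | N2.N0=(suspect,v1) N2.N1=(alive,v0) N2.N2=(alive,v1) N2.N3=(alive,v0)
Op 12: gossip N1<->N2 -> N1.N0=(suspect,v1) N1.N1=(alive,v0) N1.N2=(alive,v2) N1.N3=(alive,v0) | N2.N0=(suspect,v1) N2.N1=(alive,v0) N2.N2=(alive,v2) N2.N3=(alive,v0)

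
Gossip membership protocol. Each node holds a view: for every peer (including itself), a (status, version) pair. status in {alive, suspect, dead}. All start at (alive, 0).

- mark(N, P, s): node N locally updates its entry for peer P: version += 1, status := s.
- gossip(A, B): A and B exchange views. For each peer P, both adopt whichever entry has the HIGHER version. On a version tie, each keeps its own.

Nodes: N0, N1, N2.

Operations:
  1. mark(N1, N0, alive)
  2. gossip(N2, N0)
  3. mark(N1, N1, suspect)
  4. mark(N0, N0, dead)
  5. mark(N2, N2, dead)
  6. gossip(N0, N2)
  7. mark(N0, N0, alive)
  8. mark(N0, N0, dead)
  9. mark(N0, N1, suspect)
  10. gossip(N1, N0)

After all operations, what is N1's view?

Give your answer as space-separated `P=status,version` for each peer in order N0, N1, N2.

Answer: N0=dead,3 N1=suspect,1 N2=dead,1

Derivation:
Op 1: N1 marks N0=alive -> (alive,v1)
Op 2: gossip N2<->N0 -> N2.N0=(alive,v0) N2.N1=(alive,v0) N2.N2=(alive,v0) | N0.N0=(alive,v0) N0.N1=(alive,v0) N0.N2=(alive,v0)
Op 3: N1 marks N1=suspect -> (suspect,v1)
Op 4: N0 marks N0=dead -> (dead,v1)
Op 5: N2 marks N2=dead -> (dead,v1)
Op 6: gossip N0<->N2 -> N0.N0=(dead,v1) N0.N1=(alive,v0) N0.N2=(dead,v1) | N2.N0=(dead,v1) N2.N1=(alive,v0) N2.N2=(dead,v1)
Op 7: N0 marks N0=alive -> (alive,v2)
Op 8: N0 marks N0=dead -> (dead,v3)
Op 9: N0 marks N1=suspect -> (suspect,v1)
Op 10: gossip N1<->N0 -> N1.N0=(dead,v3) N1.N1=(suspect,v1) N1.N2=(dead,v1) | N0.N0=(dead,v3) N0.N1=(suspect,v1) N0.N2=(dead,v1)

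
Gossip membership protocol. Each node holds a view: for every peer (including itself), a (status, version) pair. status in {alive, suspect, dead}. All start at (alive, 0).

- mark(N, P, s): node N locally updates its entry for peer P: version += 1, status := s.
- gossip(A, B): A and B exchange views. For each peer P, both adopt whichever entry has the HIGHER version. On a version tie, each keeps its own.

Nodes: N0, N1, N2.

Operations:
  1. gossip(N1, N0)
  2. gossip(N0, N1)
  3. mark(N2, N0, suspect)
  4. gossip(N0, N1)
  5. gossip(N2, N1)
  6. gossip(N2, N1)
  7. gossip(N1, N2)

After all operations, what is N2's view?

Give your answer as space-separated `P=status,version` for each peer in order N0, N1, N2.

Answer: N0=suspect,1 N1=alive,0 N2=alive,0

Derivation:
Op 1: gossip N1<->N0 -> N1.N0=(alive,v0) N1.N1=(alive,v0) N1.N2=(alive,v0) | N0.N0=(alive,v0) N0.N1=(alive,v0) N0.N2=(alive,v0)
Op 2: gossip N0<->N1 -> N0.N0=(alive,v0) N0.N1=(alive,v0) N0.N2=(alive,v0) | N1.N0=(alive,v0) N1.N1=(alive,v0) N1.N2=(alive,v0)
Op 3: N2 marks N0=suspect -> (suspect,v1)
Op 4: gossip N0<->N1 -> N0.N0=(alive,v0) N0.N1=(alive,v0) N0.N2=(alive,v0) | N1.N0=(alive,v0) N1.N1=(alive,v0) N1.N2=(alive,v0)
Op 5: gossip N2<->N1 -> N2.N0=(suspect,v1) N2.N1=(alive,v0) N2.N2=(alive,v0) | N1.N0=(suspect,v1) N1.N1=(alive,v0) N1.N2=(alive,v0)
Op 6: gossip N2<->N1 -> N2.N0=(suspect,v1) N2.N1=(alive,v0) N2.N2=(alive,v0) | N1.N0=(suspect,v1) N1.N1=(alive,v0) N1.N2=(alive,v0)
Op 7: gossip N1<->N2 -> N1.N0=(suspect,v1) N1.N1=(alive,v0) N1.N2=(alive,v0) | N2.N0=(suspect,v1) N2.N1=(alive,v0) N2.N2=(alive,v0)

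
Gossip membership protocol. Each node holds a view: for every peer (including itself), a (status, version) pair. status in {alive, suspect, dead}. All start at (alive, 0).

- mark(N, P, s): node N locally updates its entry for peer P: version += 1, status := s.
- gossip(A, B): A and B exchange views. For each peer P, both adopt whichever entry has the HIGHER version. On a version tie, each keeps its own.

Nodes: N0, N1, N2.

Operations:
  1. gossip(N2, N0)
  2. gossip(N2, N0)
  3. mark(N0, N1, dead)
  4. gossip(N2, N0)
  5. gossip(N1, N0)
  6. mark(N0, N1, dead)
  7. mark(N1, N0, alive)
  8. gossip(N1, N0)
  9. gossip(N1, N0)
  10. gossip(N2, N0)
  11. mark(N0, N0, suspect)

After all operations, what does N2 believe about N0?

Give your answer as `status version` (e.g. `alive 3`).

Op 1: gossip N2<->N0 -> N2.N0=(alive,v0) N2.N1=(alive,v0) N2.N2=(alive,v0) | N0.N0=(alive,v0) N0.N1=(alive,v0) N0.N2=(alive,v0)
Op 2: gossip N2<->N0 -> N2.N0=(alive,v0) N2.N1=(alive,v0) N2.N2=(alive,v0) | N0.N0=(alive,v0) N0.N1=(alive,v0) N0.N2=(alive,v0)
Op 3: N0 marks N1=dead -> (dead,v1)
Op 4: gossip N2<->N0 -> N2.N0=(alive,v0) N2.N1=(dead,v1) N2.N2=(alive,v0) | N0.N0=(alive,v0) N0.N1=(dead,v1) N0.N2=(alive,v0)
Op 5: gossip N1<->N0 -> N1.N0=(alive,v0) N1.N1=(dead,v1) N1.N2=(alive,v0) | N0.N0=(alive,v0) N0.N1=(dead,v1) N0.N2=(alive,v0)
Op 6: N0 marks N1=dead -> (dead,v2)
Op 7: N1 marks N0=alive -> (alive,v1)
Op 8: gossip N1<->N0 -> N1.N0=(alive,v1) N1.N1=(dead,v2) N1.N2=(alive,v0) | N0.N0=(alive,v1) N0.N1=(dead,v2) N0.N2=(alive,v0)
Op 9: gossip N1<->N0 -> N1.N0=(alive,v1) N1.N1=(dead,v2) N1.N2=(alive,v0) | N0.N0=(alive,v1) N0.N1=(dead,v2) N0.N2=(alive,v0)
Op 10: gossip N2<->N0 -> N2.N0=(alive,v1) N2.N1=(dead,v2) N2.N2=(alive,v0) | N0.N0=(alive,v1) N0.N1=(dead,v2) N0.N2=(alive,v0)
Op 11: N0 marks N0=suspect -> (suspect,v2)

Answer: alive 1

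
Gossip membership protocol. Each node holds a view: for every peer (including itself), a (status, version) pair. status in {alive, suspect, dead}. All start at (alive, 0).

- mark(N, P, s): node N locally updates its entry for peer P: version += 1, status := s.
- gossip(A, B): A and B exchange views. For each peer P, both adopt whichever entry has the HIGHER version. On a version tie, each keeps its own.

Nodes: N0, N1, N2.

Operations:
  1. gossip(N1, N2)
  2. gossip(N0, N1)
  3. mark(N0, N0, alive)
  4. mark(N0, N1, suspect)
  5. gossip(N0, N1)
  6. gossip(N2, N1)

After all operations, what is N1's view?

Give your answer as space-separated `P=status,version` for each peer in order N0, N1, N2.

Answer: N0=alive,1 N1=suspect,1 N2=alive,0

Derivation:
Op 1: gossip N1<->N2 -> N1.N0=(alive,v0) N1.N1=(alive,v0) N1.N2=(alive,v0) | N2.N0=(alive,v0) N2.N1=(alive,v0) N2.N2=(alive,v0)
Op 2: gossip N0<->N1 -> N0.N0=(alive,v0) N0.N1=(alive,v0) N0.N2=(alive,v0) | N1.N0=(alive,v0) N1.N1=(alive,v0) N1.N2=(alive,v0)
Op 3: N0 marks N0=alive -> (alive,v1)
Op 4: N0 marks N1=suspect -> (suspect,v1)
Op 5: gossip N0<->N1 -> N0.N0=(alive,v1) N0.N1=(suspect,v1) N0.N2=(alive,v0) | N1.N0=(alive,v1) N1.N1=(suspect,v1) N1.N2=(alive,v0)
Op 6: gossip N2<->N1 -> N2.N0=(alive,v1) N2.N1=(suspect,v1) N2.N2=(alive,v0) | N1.N0=(alive,v1) N1.N1=(suspect,v1) N1.N2=(alive,v0)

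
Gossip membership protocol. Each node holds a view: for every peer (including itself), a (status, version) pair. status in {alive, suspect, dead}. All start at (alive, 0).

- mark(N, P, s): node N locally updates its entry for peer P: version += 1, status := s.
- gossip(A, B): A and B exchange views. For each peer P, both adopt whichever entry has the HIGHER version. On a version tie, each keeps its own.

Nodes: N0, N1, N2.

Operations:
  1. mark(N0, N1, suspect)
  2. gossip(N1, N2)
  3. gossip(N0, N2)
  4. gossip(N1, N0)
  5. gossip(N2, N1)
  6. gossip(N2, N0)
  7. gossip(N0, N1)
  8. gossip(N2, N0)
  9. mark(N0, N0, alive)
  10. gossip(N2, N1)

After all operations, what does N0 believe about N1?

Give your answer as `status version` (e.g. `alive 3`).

Answer: suspect 1

Derivation:
Op 1: N0 marks N1=suspect -> (suspect,v1)
Op 2: gossip N1<->N2 -> N1.N0=(alive,v0) N1.N1=(alive,v0) N1.N2=(alive,v0) | N2.N0=(alive,v0) N2.N1=(alive,v0) N2.N2=(alive,v0)
Op 3: gossip N0<->N2 -> N0.N0=(alive,v0) N0.N1=(suspect,v1) N0.N2=(alive,v0) | N2.N0=(alive,v0) N2.N1=(suspect,v1) N2.N2=(alive,v0)
Op 4: gossip N1<->N0 -> N1.N0=(alive,v0) N1.N1=(suspect,v1) N1.N2=(alive,v0) | N0.N0=(alive,v0) N0.N1=(suspect,v1) N0.N2=(alive,v0)
Op 5: gossip N2<->N1 -> N2.N0=(alive,v0) N2.N1=(suspect,v1) N2.N2=(alive,v0) | N1.N0=(alive,v0) N1.N1=(suspect,v1) N1.N2=(alive,v0)
Op 6: gossip N2<->N0 -> N2.N0=(alive,v0) N2.N1=(suspect,v1) N2.N2=(alive,v0) | N0.N0=(alive,v0) N0.N1=(suspect,v1) N0.N2=(alive,v0)
Op 7: gossip N0<->N1 -> N0.N0=(alive,v0) N0.N1=(suspect,v1) N0.N2=(alive,v0) | N1.N0=(alive,v0) N1.N1=(suspect,v1) N1.N2=(alive,v0)
Op 8: gossip N2<->N0 -> N2.N0=(alive,v0) N2.N1=(suspect,v1) N2.N2=(alive,v0) | N0.N0=(alive,v0) N0.N1=(suspect,v1) N0.N2=(alive,v0)
Op 9: N0 marks N0=alive -> (alive,v1)
Op 10: gossip N2<->N1 -> N2.N0=(alive,v0) N2.N1=(suspect,v1) N2.N2=(alive,v0) | N1.N0=(alive,v0) N1.N1=(suspect,v1) N1.N2=(alive,v0)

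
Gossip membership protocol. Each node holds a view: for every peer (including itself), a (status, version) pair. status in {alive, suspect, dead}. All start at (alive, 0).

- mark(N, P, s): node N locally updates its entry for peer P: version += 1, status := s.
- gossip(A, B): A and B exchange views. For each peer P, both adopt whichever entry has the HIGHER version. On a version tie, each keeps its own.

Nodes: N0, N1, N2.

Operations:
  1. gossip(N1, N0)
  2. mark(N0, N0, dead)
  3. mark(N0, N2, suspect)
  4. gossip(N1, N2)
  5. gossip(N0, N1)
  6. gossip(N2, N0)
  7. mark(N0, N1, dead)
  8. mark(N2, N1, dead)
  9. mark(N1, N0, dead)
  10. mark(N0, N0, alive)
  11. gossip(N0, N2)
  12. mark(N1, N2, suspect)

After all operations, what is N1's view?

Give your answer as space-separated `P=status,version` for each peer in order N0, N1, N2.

Op 1: gossip N1<->N0 -> N1.N0=(alive,v0) N1.N1=(alive,v0) N1.N2=(alive,v0) | N0.N0=(alive,v0) N0.N1=(alive,v0) N0.N2=(alive,v0)
Op 2: N0 marks N0=dead -> (dead,v1)
Op 3: N0 marks N2=suspect -> (suspect,v1)
Op 4: gossip N1<->N2 -> N1.N0=(alive,v0) N1.N1=(alive,v0) N1.N2=(alive,v0) | N2.N0=(alive,v0) N2.N1=(alive,v0) N2.N2=(alive,v0)
Op 5: gossip N0<->N1 -> N0.N0=(dead,v1) N0.N1=(alive,v0) N0.N2=(suspect,v1) | N1.N0=(dead,v1) N1.N1=(alive,v0) N1.N2=(suspect,v1)
Op 6: gossip N2<->N0 -> N2.N0=(dead,v1) N2.N1=(alive,v0) N2.N2=(suspect,v1) | N0.N0=(dead,v1) N0.N1=(alive,v0) N0.N2=(suspect,v1)
Op 7: N0 marks N1=dead -> (dead,v1)
Op 8: N2 marks N1=dead -> (dead,v1)
Op 9: N1 marks N0=dead -> (dead,v2)
Op 10: N0 marks N0=alive -> (alive,v2)
Op 11: gossip N0<->N2 -> N0.N0=(alive,v2) N0.N1=(dead,v1) N0.N2=(suspect,v1) | N2.N0=(alive,v2) N2.N1=(dead,v1) N2.N2=(suspect,v1)
Op 12: N1 marks N2=suspect -> (suspect,v2)

Answer: N0=dead,2 N1=alive,0 N2=suspect,2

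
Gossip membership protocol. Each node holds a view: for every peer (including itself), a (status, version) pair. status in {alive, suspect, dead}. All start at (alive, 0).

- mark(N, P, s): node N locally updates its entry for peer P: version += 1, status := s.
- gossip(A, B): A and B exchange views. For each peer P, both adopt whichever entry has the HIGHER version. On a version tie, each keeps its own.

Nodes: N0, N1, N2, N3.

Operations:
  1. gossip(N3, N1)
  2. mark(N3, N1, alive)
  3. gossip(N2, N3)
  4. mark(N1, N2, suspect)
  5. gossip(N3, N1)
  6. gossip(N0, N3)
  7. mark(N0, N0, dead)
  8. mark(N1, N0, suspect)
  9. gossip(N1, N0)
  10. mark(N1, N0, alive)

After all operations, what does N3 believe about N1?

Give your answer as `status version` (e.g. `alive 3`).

Op 1: gossip N3<->N1 -> N3.N0=(alive,v0) N3.N1=(alive,v0) N3.N2=(alive,v0) N3.N3=(alive,v0) | N1.N0=(alive,v0) N1.N1=(alive,v0) N1.N2=(alive,v0) N1.N3=(alive,v0)
Op 2: N3 marks N1=alive -> (alive,v1)
Op 3: gossip N2<->N3 -> N2.N0=(alive,v0) N2.N1=(alive,v1) N2.N2=(alive,v0) N2.N3=(alive,v0) | N3.N0=(alive,v0) N3.N1=(alive,v1) N3.N2=(alive,v0) N3.N3=(alive,v0)
Op 4: N1 marks N2=suspect -> (suspect,v1)
Op 5: gossip N3<->N1 -> N3.N0=(alive,v0) N3.N1=(alive,v1) N3.N2=(suspect,v1) N3.N3=(alive,v0) | N1.N0=(alive,v0) N1.N1=(alive,v1) N1.N2=(suspect,v1) N1.N3=(alive,v0)
Op 6: gossip N0<->N3 -> N0.N0=(alive,v0) N0.N1=(alive,v1) N0.N2=(suspect,v1) N0.N3=(alive,v0) | N3.N0=(alive,v0) N3.N1=(alive,v1) N3.N2=(suspect,v1) N3.N3=(alive,v0)
Op 7: N0 marks N0=dead -> (dead,v1)
Op 8: N1 marks N0=suspect -> (suspect,v1)
Op 9: gossip N1<->N0 -> N1.N0=(suspect,v1) N1.N1=(alive,v1) N1.N2=(suspect,v1) N1.N3=(alive,v0) | N0.N0=(dead,v1) N0.N1=(alive,v1) N0.N2=(suspect,v1) N0.N3=(alive,v0)
Op 10: N1 marks N0=alive -> (alive,v2)

Answer: alive 1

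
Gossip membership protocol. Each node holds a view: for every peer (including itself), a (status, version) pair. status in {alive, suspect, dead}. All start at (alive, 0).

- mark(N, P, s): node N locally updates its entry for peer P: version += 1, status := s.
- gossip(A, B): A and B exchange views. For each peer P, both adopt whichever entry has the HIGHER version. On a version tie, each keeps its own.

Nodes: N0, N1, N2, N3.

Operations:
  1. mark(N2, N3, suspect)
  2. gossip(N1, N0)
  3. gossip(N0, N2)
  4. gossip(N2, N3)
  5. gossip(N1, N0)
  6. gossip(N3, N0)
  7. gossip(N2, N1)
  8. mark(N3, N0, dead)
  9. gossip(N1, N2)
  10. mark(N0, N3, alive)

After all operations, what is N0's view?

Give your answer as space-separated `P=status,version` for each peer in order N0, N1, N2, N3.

Op 1: N2 marks N3=suspect -> (suspect,v1)
Op 2: gossip N1<->N0 -> N1.N0=(alive,v0) N1.N1=(alive,v0) N1.N2=(alive,v0) N1.N3=(alive,v0) | N0.N0=(alive,v0) N0.N1=(alive,v0) N0.N2=(alive,v0) N0.N3=(alive,v0)
Op 3: gossip N0<->N2 -> N0.N0=(alive,v0) N0.N1=(alive,v0) N0.N2=(alive,v0) N0.N3=(suspect,v1) | N2.N0=(alive,v0) N2.N1=(alive,v0) N2.N2=(alive,v0) N2.N3=(suspect,v1)
Op 4: gossip N2<->N3 -> N2.N0=(alive,v0) N2.N1=(alive,v0) N2.N2=(alive,v0) N2.N3=(suspect,v1) | N3.N0=(alive,v0) N3.N1=(alive,v0) N3.N2=(alive,v0) N3.N3=(suspect,v1)
Op 5: gossip N1<->N0 -> N1.N0=(alive,v0) N1.N1=(alive,v0) N1.N2=(alive,v0) N1.N3=(suspect,v1) | N0.N0=(alive,v0) N0.N1=(alive,v0) N0.N2=(alive,v0) N0.N3=(suspect,v1)
Op 6: gossip N3<->N0 -> N3.N0=(alive,v0) N3.N1=(alive,v0) N3.N2=(alive,v0) N3.N3=(suspect,v1) | N0.N0=(alive,v0) N0.N1=(alive,v0) N0.N2=(alive,v0) N0.N3=(suspect,v1)
Op 7: gossip N2<->N1 -> N2.N0=(alive,v0) N2.N1=(alive,v0) N2.N2=(alive,v0) N2.N3=(suspect,v1) | N1.N0=(alive,v0) N1.N1=(alive,v0) N1.N2=(alive,v0) N1.N3=(suspect,v1)
Op 8: N3 marks N0=dead -> (dead,v1)
Op 9: gossip N1<->N2 -> N1.N0=(alive,v0) N1.N1=(alive,v0) N1.N2=(alive,v0) N1.N3=(suspect,v1) | N2.N0=(alive,v0) N2.N1=(alive,v0) N2.N2=(alive,v0) N2.N3=(suspect,v1)
Op 10: N0 marks N3=alive -> (alive,v2)

Answer: N0=alive,0 N1=alive,0 N2=alive,0 N3=alive,2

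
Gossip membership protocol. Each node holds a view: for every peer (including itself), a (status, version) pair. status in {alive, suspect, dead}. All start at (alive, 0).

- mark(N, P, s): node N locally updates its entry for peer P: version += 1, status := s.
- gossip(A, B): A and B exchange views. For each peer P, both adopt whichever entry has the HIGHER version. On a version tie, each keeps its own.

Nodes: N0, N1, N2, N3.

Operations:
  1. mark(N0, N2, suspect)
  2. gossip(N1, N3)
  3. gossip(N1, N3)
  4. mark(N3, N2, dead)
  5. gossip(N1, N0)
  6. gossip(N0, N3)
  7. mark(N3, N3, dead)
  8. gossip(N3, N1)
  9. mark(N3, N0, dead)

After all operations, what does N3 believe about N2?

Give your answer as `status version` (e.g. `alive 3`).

Answer: dead 1

Derivation:
Op 1: N0 marks N2=suspect -> (suspect,v1)
Op 2: gossip N1<->N3 -> N1.N0=(alive,v0) N1.N1=(alive,v0) N1.N2=(alive,v0) N1.N3=(alive,v0) | N3.N0=(alive,v0) N3.N1=(alive,v0) N3.N2=(alive,v0) N3.N3=(alive,v0)
Op 3: gossip N1<->N3 -> N1.N0=(alive,v0) N1.N1=(alive,v0) N1.N2=(alive,v0) N1.N3=(alive,v0) | N3.N0=(alive,v0) N3.N1=(alive,v0) N3.N2=(alive,v0) N3.N3=(alive,v0)
Op 4: N3 marks N2=dead -> (dead,v1)
Op 5: gossip N1<->N0 -> N1.N0=(alive,v0) N1.N1=(alive,v0) N1.N2=(suspect,v1) N1.N3=(alive,v0) | N0.N0=(alive,v0) N0.N1=(alive,v0) N0.N2=(suspect,v1) N0.N3=(alive,v0)
Op 6: gossip N0<->N3 -> N0.N0=(alive,v0) N0.N1=(alive,v0) N0.N2=(suspect,v1) N0.N3=(alive,v0) | N3.N0=(alive,v0) N3.N1=(alive,v0) N3.N2=(dead,v1) N3.N3=(alive,v0)
Op 7: N3 marks N3=dead -> (dead,v1)
Op 8: gossip N3<->N1 -> N3.N0=(alive,v0) N3.N1=(alive,v0) N3.N2=(dead,v1) N3.N3=(dead,v1) | N1.N0=(alive,v0) N1.N1=(alive,v0) N1.N2=(suspect,v1) N1.N3=(dead,v1)
Op 9: N3 marks N0=dead -> (dead,v1)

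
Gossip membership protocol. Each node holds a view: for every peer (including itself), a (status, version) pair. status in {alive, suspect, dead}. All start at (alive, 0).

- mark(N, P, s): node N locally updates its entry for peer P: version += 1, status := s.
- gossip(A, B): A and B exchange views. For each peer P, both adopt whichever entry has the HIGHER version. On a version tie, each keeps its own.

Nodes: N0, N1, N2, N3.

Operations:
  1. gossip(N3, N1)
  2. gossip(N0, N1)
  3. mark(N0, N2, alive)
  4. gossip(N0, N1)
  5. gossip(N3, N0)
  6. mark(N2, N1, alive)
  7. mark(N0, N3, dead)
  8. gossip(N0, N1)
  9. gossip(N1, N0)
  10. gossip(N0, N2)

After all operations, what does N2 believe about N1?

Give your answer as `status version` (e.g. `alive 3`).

Op 1: gossip N3<->N1 -> N3.N0=(alive,v0) N3.N1=(alive,v0) N3.N2=(alive,v0) N3.N3=(alive,v0) | N1.N0=(alive,v0) N1.N1=(alive,v0) N1.N2=(alive,v0) N1.N3=(alive,v0)
Op 2: gossip N0<->N1 -> N0.N0=(alive,v0) N0.N1=(alive,v0) N0.N2=(alive,v0) N0.N3=(alive,v0) | N1.N0=(alive,v0) N1.N1=(alive,v0) N1.N2=(alive,v0) N1.N3=(alive,v0)
Op 3: N0 marks N2=alive -> (alive,v1)
Op 4: gossip N0<->N1 -> N0.N0=(alive,v0) N0.N1=(alive,v0) N0.N2=(alive,v1) N0.N3=(alive,v0) | N1.N0=(alive,v0) N1.N1=(alive,v0) N1.N2=(alive,v1) N1.N3=(alive,v0)
Op 5: gossip N3<->N0 -> N3.N0=(alive,v0) N3.N1=(alive,v0) N3.N2=(alive,v1) N3.N3=(alive,v0) | N0.N0=(alive,v0) N0.N1=(alive,v0) N0.N2=(alive,v1) N0.N3=(alive,v0)
Op 6: N2 marks N1=alive -> (alive,v1)
Op 7: N0 marks N3=dead -> (dead,v1)
Op 8: gossip N0<->N1 -> N0.N0=(alive,v0) N0.N1=(alive,v0) N0.N2=(alive,v1) N0.N3=(dead,v1) | N1.N0=(alive,v0) N1.N1=(alive,v0) N1.N2=(alive,v1) N1.N3=(dead,v1)
Op 9: gossip N1<->N0 -> N1.N0=(alive,v0) N1.N1=(alive,v0) N1.N2=(alive,v1) N1.N3=(dead,v1) | N0.N0=(alive,v0) N0.N1=(alive,v0) N0.N2=(alive,v1) N0.N3=(dead,v1)
Op 10: gossip N0<->N2 -> N0.N0=(alive,v0) N0.N1=(alive,v1) N0.N2=(alive,v1) N0.N3=(dead,v1) | N2.N0=(alive,v0) N2.N1=(alive,v1) N2.N2=(alive,v1) N2.N3=(dead,v1)

Answer: alive 1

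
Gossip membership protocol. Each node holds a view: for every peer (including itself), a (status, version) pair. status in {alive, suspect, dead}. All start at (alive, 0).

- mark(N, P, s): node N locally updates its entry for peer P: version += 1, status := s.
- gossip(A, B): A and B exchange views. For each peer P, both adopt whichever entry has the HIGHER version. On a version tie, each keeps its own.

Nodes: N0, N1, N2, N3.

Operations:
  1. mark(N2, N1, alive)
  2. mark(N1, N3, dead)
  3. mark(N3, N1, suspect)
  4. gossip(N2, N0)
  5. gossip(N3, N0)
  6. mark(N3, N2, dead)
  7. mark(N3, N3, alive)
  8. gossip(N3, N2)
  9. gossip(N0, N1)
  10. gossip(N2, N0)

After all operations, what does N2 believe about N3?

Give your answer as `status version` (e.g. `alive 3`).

Answer: alive 1

Derivation:
Op 1: N2 marks N1=alive -> (alive,v1)
Op 2: N1 marks N3=dead -> (dead,v1)
Op 3: N3 marks N1=suspect -> (suspect,v1)
Op 4: gossip N2<->N0 -> N2.N0=(alive,v0) N2.N1=(alive,v1) N2.N2=(alive,v0) N2.N3=(alive,v0) | N0.N0=(alive,v0) N0.N1=(alive,v1) N0.N2=(alive,v0) N0.N3=(alive,v0)
Op 5: gossip N3<->N0 -> N3.N0=(alive,v0) N3.N1=(suspect,v1) N3.N2=(alive,v0) N3.N3=(alive,v0) | N0.N0=(alive,v0) N0.N1=(alive,v1) N0.N2=(alive,v0) N0.N3=(alive,v0)
Op 6: N3 marks N2=dead -> (dead,v1)
Op 7: N3 marks N3=alive -> (alive,v1)
Op 8: gossip N3<->N2 -> N3.N0=(alive,v0) N3.N1=(suspect,v1) N3.N2=(dead,v1) N3.N3=(alive,v1) | N2.N0=(alive,v0) N2.N1=(alive,v1) N2.N2=(dead,v1) N2.N3=(alive,v1)
Op 9: gossip N0<->N1 -> N0.N0=(alive,v0) N0.N1=(alive,v1) N0.N2=(alive,v0) N0.N3=(dead,v1) | N1.N0=(alive,v0) N1.N1=(alive,v1) N1.N2=(alive,v0) N1.N3=(dead,v1)
Op 10: gossip N2<->N0 -> N2.N0=(alive,v0) N2.N1=(alive,v1) N2.N2=(dead,v1) N2.N3=(alive,v1) | N0.N0=(alive,v0) N0.N1=(alive,v1) N0.N2=(dead,v1) N0.N3=(dead,v1)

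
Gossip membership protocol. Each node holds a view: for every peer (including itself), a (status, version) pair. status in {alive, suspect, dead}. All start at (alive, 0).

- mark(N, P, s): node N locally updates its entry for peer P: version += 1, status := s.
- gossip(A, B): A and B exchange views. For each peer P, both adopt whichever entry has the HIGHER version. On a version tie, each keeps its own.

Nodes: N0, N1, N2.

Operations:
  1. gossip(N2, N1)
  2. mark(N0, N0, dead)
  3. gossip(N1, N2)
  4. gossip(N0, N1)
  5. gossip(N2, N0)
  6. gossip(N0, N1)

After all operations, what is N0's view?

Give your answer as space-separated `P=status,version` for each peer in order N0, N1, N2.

Op 1: gossip N2<->N1 -> N2.N0=(alive,v0) N2.N1=(alive,v0) N2.N2=(alive,v0) | N1.N0=(alive,v0) N1.N1=(alive,v0) N1.N2=(alive,v0)
Op 2: N0 marks N0=dead -> (dead,v1)
Op 3: gossip N1<->N2 -> N1.N0=(alive,v0) N1.N1=(alive,v0) N1.N2=(alive,v0) | N2.N0=(alive,v0) N2.N1=(alive,v0) N2.N2=(alive,v0)
Op 4: gossip N0<->N1 -> N0.N0=(dead,v1) N0.N1=(alive,v0) N0.N2=(alive,v0) | N1.N0=(dead,v1) N1.N1=(alive,v0) N1.N2=(alive,v0)
Op 5: gossip N2<->N0 -> N2.N0=(dead,v1) N2.N1=(alive,v0) N2.N2=(alive,v0) | N0.N0=(dead,v1) N0.N1=(alive,v0) N0.N2=(alive,v0)
Op 6: gossip N0<->N1 -> N0.N0=(dead,v1) N0.N1=(alive,v0) N0.N2=(alive,v0) | N1.N0=(dead,v1) N1.N1=(alive,v0) N1.N2=(alive,v0)

Answer: N0=dead,1 N1=alive,0 N2=alive,0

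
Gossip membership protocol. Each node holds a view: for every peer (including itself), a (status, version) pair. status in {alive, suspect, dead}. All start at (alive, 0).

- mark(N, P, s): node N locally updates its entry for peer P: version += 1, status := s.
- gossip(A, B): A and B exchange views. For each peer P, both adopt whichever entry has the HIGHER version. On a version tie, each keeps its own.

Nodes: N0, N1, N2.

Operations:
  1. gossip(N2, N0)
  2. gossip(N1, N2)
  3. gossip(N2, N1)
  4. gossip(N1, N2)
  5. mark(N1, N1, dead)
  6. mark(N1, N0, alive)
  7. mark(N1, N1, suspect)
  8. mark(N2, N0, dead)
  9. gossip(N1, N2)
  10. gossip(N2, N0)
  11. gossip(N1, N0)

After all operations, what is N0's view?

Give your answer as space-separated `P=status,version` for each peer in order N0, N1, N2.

Op 1: gossip N2<->N0 -> N2.N0=(alive,v0) N2.N1=(alive,v0) N2.N2=(alive,v0) | N0.N0=(alive,v0) N0.N1=(alive,v0) N0.N2=(alive,v0)
Op 2: gossip N1<->N2 -> N1.N0=(alive,v0) N1.N1=(alive,v0) N1.N2=(alive,v0) | N2.N0=(alive,v0) N2.N1=(alive,v0) N2.N2=(alive,v0)
Op 3: gossip N2<->N1 -> N2.N0=(alive,v0) N2.N1=(alive,v0) N2.N2=(alive,v0) | N1.N0=(alive,v0) N1.N1=(alive,v0) N1.N2=(alive,v0)
Op 4: gossip N1<->N2 -> N1.N0=(alive,v0) N1.N1=(alive,v0) N1.N2=(alive,v0) | N2.N0=(alive,v0) N2.N1=(alive,v0) N2.N2=(alive,v0)
Op 5: N1 marks N1=dead -> (dead,v1)
Op 6: N1 marks N0=alive -> (alive,v1)
Op 7: N1 marks N1=suspect -> (suspect,v2)
Op 8: N2 marks N0=dead -> (dead,v1)
Op 9: gossip N1<->N2 -> N1.N0=(alive,v1) N1.N1=(suspect,v2) N1.N2=(alive,v0) | N2.N0=(dead,v1) N2.N1=(suspect,v2) N2.N2=(alive,v0)
Op 10: gossip N2<->N0 -> N2.N0=(dead,v1) N2.N1=(suspect,v2) N2.N2=(alive,v0) | N0.N0=(dead,v1) N0.N1=(suspect,v2) N0.N2=(alive,v0)
Op 11: gossip N1<->N0 -> N1.N0=(alive,v1) N1.N1=(suspect,v2) N1.N2=(alive,v0) | N0.N0=(dead,v1) N0.N1=(suspect,v2) N0.N2=(alive,v0)

Answer: N0=dead,1 N1=suspect,2 N2=alive,0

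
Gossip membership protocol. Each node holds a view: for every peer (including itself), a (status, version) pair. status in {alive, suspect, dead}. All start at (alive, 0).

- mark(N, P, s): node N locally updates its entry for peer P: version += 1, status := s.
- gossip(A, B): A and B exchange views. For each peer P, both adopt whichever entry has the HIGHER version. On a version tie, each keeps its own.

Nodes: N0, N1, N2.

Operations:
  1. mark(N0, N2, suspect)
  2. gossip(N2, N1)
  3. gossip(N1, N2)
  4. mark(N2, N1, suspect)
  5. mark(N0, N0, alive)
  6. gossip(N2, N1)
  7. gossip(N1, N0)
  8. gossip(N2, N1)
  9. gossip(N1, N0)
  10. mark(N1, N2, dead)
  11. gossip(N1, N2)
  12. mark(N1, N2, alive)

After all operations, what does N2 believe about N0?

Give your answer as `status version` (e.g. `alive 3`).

Answer: alive 1

Derivation:
Op 1: N0 marks N2=suspect -> (suspect,v1)
Op 2: gossip N2<->N1 -> N2.N0=(alive,v0) N2.N1=(alive,v0) N2.N2=(alive,v0) | N1.N0=(alive,v0) N1.N1=(alive,v0) N1.N2=(alive,v0)
Op 3: gossip N1<->N2 -> N1.N0=(alive,v0) N1.N1=(alive,v0) N1.N2=(alive,v0) | N2.N0=(alive,v0) N2.N1=(alive,v0) N2.N2=(alive,v0)
Op 4: N2 marks N1=suspect -> (suspect,v1)
Op 5: N0 marks N0=alive -> (alive,v1)
Op 6: gossip N2<->N1 -> N2.N0=(alive,v0) N2.N1=(suspect,v1) N2.N2=(alive,v0) | N1.N0=(alive,v0) N1.N1=(suspect,v1) N1.N2=(alive,v0)
Op 7: gossip N1<->N0 -> N1.N0=(alive,v1) N1.N1=(suspect,v1) N1.N2=(suspect,v1) | N0.N0=(alive,v1) N0.N1=(suspect,v1) N0.N2=(suspect,v1)
Op 8: gossip N2<->N1 -> N2.N0=(alive,v1) N2.N1=(suspect,v1) N2.N2=(suspect,v1) | N1.N0=(alive,v1) N1.N1=(suspect,v1) N1.N2=(suspect,v1)
Op 9: gossip N1<->N0 -> N1.N0=(alive,v1) N1.N1=(suspect,v1) N1.N2=(suspect,v1) | N0.N0=(alive,v1) N0.N1=(suspect,v1) N0.N2=(suspect,v1)
Op 10: N1 marks N2=dead -> (dead,v2)
Op 11: gossip N1<->N2 -> N1.N0=(alive,v1) N1.N1=(suspect,v1) N1.N2=(dead,v2) | N2.N0=(alive,v1) N2.N1=(suspect,v1) N2.N2=(dead,v2)
Op 12: N1 marks N2=alive -> (alive,v3)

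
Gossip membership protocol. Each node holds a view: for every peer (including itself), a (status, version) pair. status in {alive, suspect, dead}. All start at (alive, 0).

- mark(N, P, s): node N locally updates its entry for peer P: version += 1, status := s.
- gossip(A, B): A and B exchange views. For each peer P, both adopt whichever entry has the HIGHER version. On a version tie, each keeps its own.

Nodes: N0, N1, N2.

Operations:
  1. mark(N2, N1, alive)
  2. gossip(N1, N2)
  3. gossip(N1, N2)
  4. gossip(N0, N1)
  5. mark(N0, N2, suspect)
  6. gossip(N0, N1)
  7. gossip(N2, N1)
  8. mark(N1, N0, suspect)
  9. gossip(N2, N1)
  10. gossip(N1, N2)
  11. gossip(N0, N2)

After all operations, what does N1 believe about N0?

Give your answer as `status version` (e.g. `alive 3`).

Answer: suspect 1

Derivation:
Op 1: N2 marks N1=alive -> (alive,v1)
Op 2: gossip N1<->N2 -> N1.N0=(alive,v0) N1.N1=(alive,v1) N1.N2=(alive,v0) | N2.N0=(alive,v0) N2.N1=(alive,v1) N2.N2=(alive,v0)
Op 3: gossip N1<->N2 -> N1.N0=(alive,v0) N1.N1=(alive,v1) N1.N2=(alive,v0) | N2.N0=(alive,v0) N2.N1=(alive,v1) N2.N2=(alive,v0)
Op 4: gossip N0<->N1 -> N0.N0=(alive,v0) N0.N1=(alive,v1) N0.N2=(alive,v0) | N1.N0=(alive,v0) N1.N1=(alive,v1) N1.N2=(alive,v0)
Op 5: N0 marks N2=suspect -> (suspect,v1)
Op 6: gossip N0<->N1 -> N0.N0=(alive,v0) N0.N1=(alive,v1) N0.N2=(suspect,v1) | N1.N0=(alive,v0) N1.N1=(alive,v1) N1.N2=(suspect,v1)
Op 7: gossip N2<->N1 -> N2.N0=(alive,v0) N2.N1=(alive,v1) N2.N2=(suspect,v1) | N1.N0=(alive,v0) N1.N1=(alive,v1) N1.N2=(suspect,v1)
Op 8: N1 marks N0=suspect -> (suspect,v1)
Op 9: gossip N2<->N1 -> N2.N0=(suspect,v1) N2.N1=(alive,v1) N2.N2=(suspect,v1) | N1.N0=(suspect,v1) N1.N1=(alive,v1) N1.N2=(suspect,v1)
Op 10: gossip N1<->N2 -> N1.N0=(suspect,v1) N1.N1=(alive,v1) N1.N2=(suspect,v1) | N2.N0=(suspect,v1) N2.N1=(alive,v1) N2.N2=(suspect,v1)
Op 11: gossip N0<->N2 -> N0.N0=(suspect,v1) N0.N1=(alive,v1) N0.N2=(suspect,v1) | N2.N0=(suspect,v1) N2.N1=(alive,v1) N2.N2=(suspect,v1)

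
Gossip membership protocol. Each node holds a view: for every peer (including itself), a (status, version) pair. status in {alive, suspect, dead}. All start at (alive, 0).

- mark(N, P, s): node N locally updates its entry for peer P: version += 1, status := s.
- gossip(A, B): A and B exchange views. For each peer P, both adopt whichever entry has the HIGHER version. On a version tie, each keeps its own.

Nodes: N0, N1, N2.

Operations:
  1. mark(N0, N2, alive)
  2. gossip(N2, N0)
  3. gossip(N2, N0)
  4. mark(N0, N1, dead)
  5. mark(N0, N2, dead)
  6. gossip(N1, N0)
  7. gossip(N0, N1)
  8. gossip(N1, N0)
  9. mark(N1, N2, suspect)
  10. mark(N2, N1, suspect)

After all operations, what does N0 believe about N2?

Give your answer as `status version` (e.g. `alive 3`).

Op 1: N0 marks N2=alive -> (alive,v1)
Op 2: gossip N2<->N0 -> N2.N0=(alive,v0) N2.N1=(alive,v0) N2.N2=(alive,v1) | N0.N0=(alive,v0) N0.N1=(alive,v0) N0.N2=(alive,v1)
Op 3: gossip N2<->N0 -> N2.N0=(alive,v0) N2.N1=(alive,v0) N2.N2=(alive,v1) | N0.N0=(alive,v0) N0.N1=(alive,v0) N0.N2=(alive,v1)
Op 4: N0 marks N1=dead -> (dead,v1)
Op 5: N0 marks N2=dead -> (dead,v2)
Op 6: gossip N1<->N0 -> N1.N0=(alive,v0) N1.N1=(dead,v1) N1.N2=(dead,v2) | N0.N0=(alive,v0) N0.N1=(dead,v1) N0.N2=(dead,v2)
Op 7: gossip N0<->N1 -> N0.N0=(alive,v0) N0.N1=(dead,v1) N0.N2=(dead,v2) | N1.N0=(alive,v0) N1.N1=(dead,v1) N1.N2=(dead,v2)
Op 8: gossip N1<->N0 -> N1.N0=(alive,v0) N1.N1=(dead,v1) N1.N2=(dead,v2) | N0.N0=(alive,v0) N0.N1=(dead,v1) N0.N2=(dead,v2)
Op 9: N1 marks N2=suspect -> (suspect,v3)
Op 10: N2 marks N1=suspect -> (suspect,v1)

Answer: dead 2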